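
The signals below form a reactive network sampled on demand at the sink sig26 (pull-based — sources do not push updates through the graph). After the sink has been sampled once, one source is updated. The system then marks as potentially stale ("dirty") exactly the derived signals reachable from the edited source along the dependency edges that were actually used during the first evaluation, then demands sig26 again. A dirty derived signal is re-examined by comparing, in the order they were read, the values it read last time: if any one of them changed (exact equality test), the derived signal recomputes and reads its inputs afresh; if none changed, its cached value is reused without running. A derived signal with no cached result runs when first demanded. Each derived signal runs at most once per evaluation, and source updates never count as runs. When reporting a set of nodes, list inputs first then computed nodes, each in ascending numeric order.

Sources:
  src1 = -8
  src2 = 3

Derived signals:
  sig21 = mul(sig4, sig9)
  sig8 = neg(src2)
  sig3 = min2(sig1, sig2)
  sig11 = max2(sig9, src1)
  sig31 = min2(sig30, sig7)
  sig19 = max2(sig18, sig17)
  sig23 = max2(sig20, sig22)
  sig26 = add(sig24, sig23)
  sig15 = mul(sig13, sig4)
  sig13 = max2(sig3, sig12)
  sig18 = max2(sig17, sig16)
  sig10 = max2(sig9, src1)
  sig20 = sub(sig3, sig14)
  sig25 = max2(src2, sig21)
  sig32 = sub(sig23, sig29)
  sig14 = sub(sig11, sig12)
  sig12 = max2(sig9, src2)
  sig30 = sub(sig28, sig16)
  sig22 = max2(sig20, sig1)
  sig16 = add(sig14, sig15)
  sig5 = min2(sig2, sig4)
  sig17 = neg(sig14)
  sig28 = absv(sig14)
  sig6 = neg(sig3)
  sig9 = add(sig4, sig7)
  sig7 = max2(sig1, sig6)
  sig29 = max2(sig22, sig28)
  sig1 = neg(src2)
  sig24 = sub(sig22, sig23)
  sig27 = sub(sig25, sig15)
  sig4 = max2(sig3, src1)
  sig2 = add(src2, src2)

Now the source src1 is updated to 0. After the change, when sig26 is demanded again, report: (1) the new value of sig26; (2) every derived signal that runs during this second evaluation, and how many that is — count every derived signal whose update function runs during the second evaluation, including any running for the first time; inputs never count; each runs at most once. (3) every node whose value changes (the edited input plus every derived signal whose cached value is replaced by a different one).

sig26 now evaluates to -3.
Run set: sig4, sig9, sig11, sig12, sig14, sig20, sig22, sig23, sig24, sig26 (10 run).
Changed values: src1, sig4, sig9, sig11, sig14, sig20, sig22, sig23, sig26.

Initial pass — values computed on the first demand:
  sig1 = neg(3) = -3
  sig2 = add(3, 3) = 6
  sig3 = min2(-3, 6) = -3
  sig4 = max2(-3, -8) = -3
  sig6 = neg(-3) = 3
  sig7 = max2(-3, 3) = 3
  sig9 = add(-3, 3) = 0
  sig11 = max2(0, -8) = 0
  sig12 = max2(0, 3) = 3
  sig14 = sub(0, 3) = -3
  sig20 = sub(-3, -3) = 0
  sig22 = max2(0, -3) = 0
  sig23 = max2(0, 0) = 0
  sig24 = sub(0, 0) = 0
  sig26 = add(0, 0) = 0

Second demand — change propagation:
  sig4: re-runs because src1 -8->0; new result 0.
  sig9: re-runs because sig4 -3->0; new result 3.
  sig11: re-runs because sig9 0->3; src1 -8->0; new result 3.
  sig12: re-runs because sig9 0->3; new result 3 (unchanged).
  sig14: re-runs because sig11 0->3; new result 0.
  sig20: re-runs because sig14 -3->0; new result -3.
  sig22: re-runs because sig20 0->-3; new result -3.
  sig23: re-runs because sig20 0->-3; sig22 0->-3; new result -3.
  sig24: re-runs because sig22 0->-3; sig23 0->-3; new result 0 (unchanged).
  sig26: re-runs because sig23 0->-3; new result -3.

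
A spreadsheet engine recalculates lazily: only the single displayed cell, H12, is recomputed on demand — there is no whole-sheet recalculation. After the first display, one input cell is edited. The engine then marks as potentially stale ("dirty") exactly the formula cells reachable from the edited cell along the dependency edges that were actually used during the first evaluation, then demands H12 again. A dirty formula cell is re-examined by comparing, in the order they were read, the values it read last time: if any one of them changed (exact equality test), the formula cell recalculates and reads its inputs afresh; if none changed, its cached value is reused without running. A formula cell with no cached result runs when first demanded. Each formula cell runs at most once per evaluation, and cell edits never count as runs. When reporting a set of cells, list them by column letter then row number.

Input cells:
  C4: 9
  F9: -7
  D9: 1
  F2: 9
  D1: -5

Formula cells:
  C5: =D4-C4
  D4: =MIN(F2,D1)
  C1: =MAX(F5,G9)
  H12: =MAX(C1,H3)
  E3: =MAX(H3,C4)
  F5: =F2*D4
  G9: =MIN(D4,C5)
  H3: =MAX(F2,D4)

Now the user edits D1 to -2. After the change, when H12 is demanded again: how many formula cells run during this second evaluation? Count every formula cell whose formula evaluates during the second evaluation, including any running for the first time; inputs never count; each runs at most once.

Formula cells that run: C1, C5, D4, F5, G9, H3, H12 — 7 in total.

First evaluation (everything demanded from the output):
  D4 = MIN(9, -5) = -5
  C5 = -5 - 9 = -14
  F5 = 9 * -5 = -45
  G9 = MIN(-5, -14) = -14
  C1 = MAX(-45, -14) = -14
  H3 = MAX(9, -5) = 9
  H12 = MAX(-14, 9) = 9

Propagation after the edit:
  D4: runs — D1 -5->-2; result -2.
  C5: runs — D4 -5->-2; result -11.
  F5: runs — D4 -5->-2; result -18.
  G9: runs — D4 -5->-2; C5 -14->-11; result -11.
  C1: runs — F5 -45->-18; G9 -14->-11; result -11.
  H3: runs — D4 -5->-2; result 9 (same value as before).
  H12: runs — C1 -14->-11; result 9 (same value as before).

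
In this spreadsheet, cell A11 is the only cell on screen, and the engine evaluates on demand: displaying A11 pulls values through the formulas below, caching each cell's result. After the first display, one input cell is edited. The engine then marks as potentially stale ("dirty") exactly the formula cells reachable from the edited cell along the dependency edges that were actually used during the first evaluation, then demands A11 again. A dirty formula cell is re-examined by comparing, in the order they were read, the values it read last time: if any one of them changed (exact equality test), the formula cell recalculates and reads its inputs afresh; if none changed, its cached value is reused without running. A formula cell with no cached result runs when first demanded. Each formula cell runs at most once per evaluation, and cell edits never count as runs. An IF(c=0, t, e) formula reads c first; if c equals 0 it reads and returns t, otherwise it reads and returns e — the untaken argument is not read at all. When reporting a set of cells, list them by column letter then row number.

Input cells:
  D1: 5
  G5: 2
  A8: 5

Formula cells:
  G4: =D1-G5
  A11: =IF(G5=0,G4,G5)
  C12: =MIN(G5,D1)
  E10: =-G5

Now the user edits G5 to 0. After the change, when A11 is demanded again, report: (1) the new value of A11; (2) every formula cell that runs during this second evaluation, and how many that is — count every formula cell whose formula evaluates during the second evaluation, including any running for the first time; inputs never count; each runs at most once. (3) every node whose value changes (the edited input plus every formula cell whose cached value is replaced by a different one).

A11 now evaluates to 5.
Run set: A11, G4 (2 run).
Changed values: A11, G5.
The important point: the flipped condition pulls in fresh nodes; G4 runs for the first time.

Initial pass — values computed on the first demand:
  A11 = IF(G5=0: G5=2 -> else branch G5) = 2

Second demand — change propagation:
  G4: newly demanded (no cache) — executes and yields 5.
  A11: re-runs because G5 2->0; G5 2->0; new result 5.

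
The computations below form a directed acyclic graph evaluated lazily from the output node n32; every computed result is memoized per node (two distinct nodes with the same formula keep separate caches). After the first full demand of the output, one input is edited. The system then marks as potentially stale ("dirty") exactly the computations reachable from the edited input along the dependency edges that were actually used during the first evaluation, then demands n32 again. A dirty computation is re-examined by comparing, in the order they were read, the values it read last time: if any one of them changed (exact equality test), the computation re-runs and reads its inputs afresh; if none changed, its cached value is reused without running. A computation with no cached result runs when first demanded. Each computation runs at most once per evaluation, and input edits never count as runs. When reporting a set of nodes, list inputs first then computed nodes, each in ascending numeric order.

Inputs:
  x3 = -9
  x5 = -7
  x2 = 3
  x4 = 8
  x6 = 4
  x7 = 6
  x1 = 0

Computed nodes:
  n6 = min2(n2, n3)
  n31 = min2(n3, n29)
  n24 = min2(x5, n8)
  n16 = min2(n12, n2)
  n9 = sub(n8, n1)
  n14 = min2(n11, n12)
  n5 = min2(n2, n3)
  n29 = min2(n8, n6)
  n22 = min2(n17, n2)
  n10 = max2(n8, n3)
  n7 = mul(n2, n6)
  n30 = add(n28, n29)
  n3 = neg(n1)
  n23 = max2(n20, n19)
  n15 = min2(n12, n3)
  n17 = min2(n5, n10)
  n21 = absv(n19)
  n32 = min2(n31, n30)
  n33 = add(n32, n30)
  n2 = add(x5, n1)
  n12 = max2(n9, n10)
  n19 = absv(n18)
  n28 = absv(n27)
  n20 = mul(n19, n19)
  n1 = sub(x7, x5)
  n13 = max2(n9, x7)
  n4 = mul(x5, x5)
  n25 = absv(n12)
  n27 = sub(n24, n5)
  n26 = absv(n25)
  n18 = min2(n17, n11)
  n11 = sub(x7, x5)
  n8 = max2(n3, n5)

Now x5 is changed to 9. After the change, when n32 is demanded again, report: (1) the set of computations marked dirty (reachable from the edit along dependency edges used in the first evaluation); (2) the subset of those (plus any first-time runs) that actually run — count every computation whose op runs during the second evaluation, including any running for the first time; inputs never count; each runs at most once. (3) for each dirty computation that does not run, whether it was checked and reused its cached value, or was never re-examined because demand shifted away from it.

First demand of the output computes:
  n1 = sub(6, -7) = 13
  n2 = add(-7, 13) = 6
  n3 = neg(13) = -13
  n5 = min2(6, -13) = -13
  n6 = min2(6, -13) = -13
  n8 = max2(-13, -13) = -13
  n24 = min2(-7, -13) = -13
  n27 = sub(-13, -13) = 0
  n28 = absv(0) = 0
  n29 = min2(-13, -13) = -13
  n30 = add(0, -13) = -13
  n31 = min2(-13, -13) = -13
  n32 = min2(-13, -13) = -13

After the edit, cleaning proceeds:
  n1: a read changed (x5 -7->9) — executes, giving -3.
  n2: a read changed (x5 -7->9; n1 13->-3) — executes, giving 6 — identical to its old value.
  n3: a read changed (n1 13->-3) — executes, giving 3.
  n5: a read changed (n3 -13->3) — executes, giving 3.
  n6: a read changed (n3 -13->3) — executes, giving 3.
  n8: a read changed (n3 -13->3; n5 -13->3) — executes, giving 3.
  n24: a read changed (x5 -7->9; n8 -13->3) — executes, giving 3.
  n27: a read changed (n24 -13->3; n5 -13->3) — executes, giving 0 — identical to its old value.
  n28: dirty, but its reads are unchanged (n27 unchanged); cached 0 stands.
  n29: a read changed (n8 -13->3; n6 -13->3) — executes, giving 3.
  n30: a read changed (n29 -13->3) — executes, giving 3.
  n31: a read changed (n3 -13->3; n29 -13->3) — executes, giving 3.
  n32: a read changed (n31 -13->3; n30 -13->3) — executes, giving 3.

Note where the cutoff bites: n28 is checked, finds nothing changed, and keeps its cache.

The edit dirties: n1, n2, n3, n5, n6, n8, n24, n27, n28, n29, n30, n31, n32.
12 computations run: n1, n2, n3, n5, n6, n8, n24, n27, n29, n30, n31, n32.
Cache hits after checking: n28.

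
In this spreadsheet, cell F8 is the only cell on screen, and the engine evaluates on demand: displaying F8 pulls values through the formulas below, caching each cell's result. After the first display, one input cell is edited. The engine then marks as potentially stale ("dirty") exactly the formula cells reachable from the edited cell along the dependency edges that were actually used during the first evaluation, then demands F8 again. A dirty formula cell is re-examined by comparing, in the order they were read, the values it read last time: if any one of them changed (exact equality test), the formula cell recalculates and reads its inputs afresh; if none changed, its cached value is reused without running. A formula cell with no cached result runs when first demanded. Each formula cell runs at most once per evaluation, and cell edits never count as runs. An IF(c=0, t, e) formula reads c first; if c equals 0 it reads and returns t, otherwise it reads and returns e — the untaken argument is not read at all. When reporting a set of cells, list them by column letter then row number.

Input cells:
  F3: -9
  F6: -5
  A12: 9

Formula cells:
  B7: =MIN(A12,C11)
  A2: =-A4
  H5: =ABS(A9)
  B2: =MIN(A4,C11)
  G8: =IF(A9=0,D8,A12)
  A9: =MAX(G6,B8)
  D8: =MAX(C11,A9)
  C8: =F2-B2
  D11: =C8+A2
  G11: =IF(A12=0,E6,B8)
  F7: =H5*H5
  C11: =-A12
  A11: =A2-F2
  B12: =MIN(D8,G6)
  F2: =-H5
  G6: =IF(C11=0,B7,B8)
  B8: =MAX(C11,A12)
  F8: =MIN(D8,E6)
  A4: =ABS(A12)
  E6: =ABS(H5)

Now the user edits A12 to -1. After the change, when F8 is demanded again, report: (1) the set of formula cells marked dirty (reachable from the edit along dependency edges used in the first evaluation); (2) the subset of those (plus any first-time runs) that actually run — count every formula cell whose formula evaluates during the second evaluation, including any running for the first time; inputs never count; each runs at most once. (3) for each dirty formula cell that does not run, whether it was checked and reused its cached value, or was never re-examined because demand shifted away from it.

Dirty set: A9, B8, C11, D8, E6, F8, G6, H5.
Run set: A9, B8, C11, D8, E6, F8, G6, H5 (8 run).
All dirty formula cells ended up running.

Initial pass — values computed on the first demand:
  C11 = -(9) = -9
  B8 = MAX(-9, 9) = 9
  G6 = IF(C11=0: C11=-9 -> else branch B8) = 9
  A9 = MAX(9, 9) = 9
  D8 = MAX(-9, 9) = 9
  H5 = ABS(9) = 9
  E6 = ABS(9) = 9
  F8 = MIN(9, 9) = 9

Second demand — change propagation:
  C11: re-runs because A12 9->-1; new result 1.
  B8: re-runs because C11 -9->1; A12 9->-1; new result 1.
  G6: re-runs because C11 -9->1; B8 9->1; new result 1.
  A9: re-runs because G6 9->1; B8 9->1; new result 1.
  D8: re-runs because C11 -9->1; A9 9->1; new result 1.
  H5: re-runs because A9 9->1; new result 1.
  E6: re-runs because H5 9->1; new result 1.
  F8: re-runs because D8 9->1; E6 9->1; new result 1.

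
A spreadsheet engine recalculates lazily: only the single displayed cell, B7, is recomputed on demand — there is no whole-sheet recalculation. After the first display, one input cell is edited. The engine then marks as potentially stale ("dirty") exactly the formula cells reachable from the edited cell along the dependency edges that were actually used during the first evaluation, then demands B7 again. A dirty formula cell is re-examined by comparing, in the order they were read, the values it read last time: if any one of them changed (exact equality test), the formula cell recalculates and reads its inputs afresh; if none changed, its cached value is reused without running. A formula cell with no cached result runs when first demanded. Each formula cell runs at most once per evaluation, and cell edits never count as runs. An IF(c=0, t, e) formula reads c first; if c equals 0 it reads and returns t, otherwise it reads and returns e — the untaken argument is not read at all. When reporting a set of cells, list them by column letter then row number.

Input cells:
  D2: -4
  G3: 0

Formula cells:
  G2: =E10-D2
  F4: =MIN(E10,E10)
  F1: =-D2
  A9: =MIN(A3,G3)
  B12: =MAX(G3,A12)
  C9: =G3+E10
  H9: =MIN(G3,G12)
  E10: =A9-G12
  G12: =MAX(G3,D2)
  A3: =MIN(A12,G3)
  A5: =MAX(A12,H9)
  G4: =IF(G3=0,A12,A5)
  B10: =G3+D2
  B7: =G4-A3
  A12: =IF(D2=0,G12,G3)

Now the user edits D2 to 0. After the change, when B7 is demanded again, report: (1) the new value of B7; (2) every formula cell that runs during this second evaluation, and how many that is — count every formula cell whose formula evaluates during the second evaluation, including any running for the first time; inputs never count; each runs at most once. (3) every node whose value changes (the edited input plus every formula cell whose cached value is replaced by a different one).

New value of B7: 0.
Formula cells that run: A12, G12 — 2 in total.
Values that change: D2.
Key observation: a condition flipped, so demand reaches new nodes — G12 runs for the first time.

First evaluation (everything demanded from the output):
  A12 = IF(D2=0: D2=-4 -> else branch G3) = 0
  A3 = MIN(0, 0) = 0
  G4 = IF(G3=0: G3=0 -> then branch A12) = 0
  B7 = 0 - 0 = 0

Propagation after the edit:
  G12: demanded for the first time — runs, produces 0.
  A12: runs — D2 -4->0; result 0 (same value as before).
  A3: checked — values it read are unchanged (A12 unchanged, G3 unchanged); reused cached 0 without running.
  G4: checked — values it read are unchanged (G3 unchanged, A12 unchanged); reused cached 0 without running.
  B7: checked — values it read are unchanged (G4 unchanged, A3 unchanged); reused cached 0 without running.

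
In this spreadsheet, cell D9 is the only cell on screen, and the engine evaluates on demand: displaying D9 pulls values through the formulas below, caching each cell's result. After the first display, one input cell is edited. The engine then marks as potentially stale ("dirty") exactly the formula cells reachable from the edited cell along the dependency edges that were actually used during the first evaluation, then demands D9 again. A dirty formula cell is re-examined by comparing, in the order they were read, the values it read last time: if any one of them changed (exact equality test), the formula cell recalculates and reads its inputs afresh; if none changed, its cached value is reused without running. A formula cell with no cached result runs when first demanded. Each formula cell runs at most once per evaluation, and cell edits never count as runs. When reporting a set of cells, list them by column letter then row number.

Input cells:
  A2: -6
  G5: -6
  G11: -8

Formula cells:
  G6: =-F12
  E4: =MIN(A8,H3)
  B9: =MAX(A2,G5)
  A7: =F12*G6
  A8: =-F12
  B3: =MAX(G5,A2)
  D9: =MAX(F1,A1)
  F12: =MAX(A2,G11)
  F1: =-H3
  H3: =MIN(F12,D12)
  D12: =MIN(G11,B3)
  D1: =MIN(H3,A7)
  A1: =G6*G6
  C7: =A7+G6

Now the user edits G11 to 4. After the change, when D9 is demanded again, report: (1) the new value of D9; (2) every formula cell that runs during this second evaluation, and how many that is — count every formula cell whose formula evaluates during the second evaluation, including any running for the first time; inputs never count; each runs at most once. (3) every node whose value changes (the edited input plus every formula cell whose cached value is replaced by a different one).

D9 now evaluates to 16.
Run set: A1, D9, D12, F1, F12, G6, H3 (7 run).
Changed values: A1, D9, D12, F1, F12, G6, G11, H3.

Initial pass — values computed on the first demand:
  B3 = MAX(-6, -6) = -6
  D12 = MIN(-8, -6) = -8
  F12 = MAX(-6, -8) = -6
  G6 = -(-6) = 6
  A1 = 6 * 6 = 36
  H3 = MIN(-6, -8) = -8
  F1 = -(-8) = 8
  D9 = MAX(8, 36) = 36

Second demand — change propagation:
  D12: re-runs because G11 -8->4; new result -6.
  F12: re-runs because G11 -8->4; new result 4.
  G6: re-runs because F12 -6->4; new result -4.
  A1: re-runs because G6 6->-4; G6 6->-4; new result 16.
  H3: re-runs because F12 -6->4; D12 -8->-6; new result -6.
  F1: re-runs because H3 -8->-6; new result 6.
  D9: re-runs because F1 8->6; A1 36->16; new result 16.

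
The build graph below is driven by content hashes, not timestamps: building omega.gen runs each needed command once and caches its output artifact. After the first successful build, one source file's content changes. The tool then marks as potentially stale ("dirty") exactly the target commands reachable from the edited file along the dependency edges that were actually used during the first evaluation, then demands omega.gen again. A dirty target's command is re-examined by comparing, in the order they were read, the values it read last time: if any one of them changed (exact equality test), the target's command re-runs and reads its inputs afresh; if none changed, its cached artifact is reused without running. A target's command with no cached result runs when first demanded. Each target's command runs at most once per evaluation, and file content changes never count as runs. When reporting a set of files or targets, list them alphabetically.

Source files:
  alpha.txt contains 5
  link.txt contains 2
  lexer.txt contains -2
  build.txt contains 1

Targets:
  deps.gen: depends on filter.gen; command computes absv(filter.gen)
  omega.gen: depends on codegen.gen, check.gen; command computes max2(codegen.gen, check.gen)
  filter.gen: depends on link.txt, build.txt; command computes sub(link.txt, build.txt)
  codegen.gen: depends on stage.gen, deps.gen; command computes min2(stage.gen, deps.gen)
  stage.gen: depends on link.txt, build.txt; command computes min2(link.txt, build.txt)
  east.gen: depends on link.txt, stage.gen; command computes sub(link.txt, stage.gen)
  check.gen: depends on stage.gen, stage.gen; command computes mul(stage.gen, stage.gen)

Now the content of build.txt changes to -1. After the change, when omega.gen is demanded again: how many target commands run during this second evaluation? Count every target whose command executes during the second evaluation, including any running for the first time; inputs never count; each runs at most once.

Run set: check.gen, codegen.gen, deps.gen, filter.gen, omega.gen, stage.gen (6 run).

Initial pass — values computed on the first demand:
  filter.gen = sub(2, 1) = 1
  deps.gen = absv(1) = 1
  stage.gen = min2(2, 1) = 1
  check.gen = mul(1, 1) = 1
  codegen.gen = min2(1, 1) = 1
  omega.gen = max2(1, 1) = 1

Second demand — change propagation:
  filter.gen: re-runs because build.txt 1->-1; new result 3.
  deps.gen: re-runs because filter.gen 1->3; new result 3.
  stage.gen: re-runs because build.txt 1->-1; new result -1.
  check.gen: re-runs because stage.gen 1->-1; stage.gen 1->-1; new result 1 (unchanged).
  codegen.gen: re-runs because stage.gen 1->-1; deps.gen 1->3; new result -1.
  omega.gen: re-runs because codegen.gen 1->-1; new result 1 (unchanged).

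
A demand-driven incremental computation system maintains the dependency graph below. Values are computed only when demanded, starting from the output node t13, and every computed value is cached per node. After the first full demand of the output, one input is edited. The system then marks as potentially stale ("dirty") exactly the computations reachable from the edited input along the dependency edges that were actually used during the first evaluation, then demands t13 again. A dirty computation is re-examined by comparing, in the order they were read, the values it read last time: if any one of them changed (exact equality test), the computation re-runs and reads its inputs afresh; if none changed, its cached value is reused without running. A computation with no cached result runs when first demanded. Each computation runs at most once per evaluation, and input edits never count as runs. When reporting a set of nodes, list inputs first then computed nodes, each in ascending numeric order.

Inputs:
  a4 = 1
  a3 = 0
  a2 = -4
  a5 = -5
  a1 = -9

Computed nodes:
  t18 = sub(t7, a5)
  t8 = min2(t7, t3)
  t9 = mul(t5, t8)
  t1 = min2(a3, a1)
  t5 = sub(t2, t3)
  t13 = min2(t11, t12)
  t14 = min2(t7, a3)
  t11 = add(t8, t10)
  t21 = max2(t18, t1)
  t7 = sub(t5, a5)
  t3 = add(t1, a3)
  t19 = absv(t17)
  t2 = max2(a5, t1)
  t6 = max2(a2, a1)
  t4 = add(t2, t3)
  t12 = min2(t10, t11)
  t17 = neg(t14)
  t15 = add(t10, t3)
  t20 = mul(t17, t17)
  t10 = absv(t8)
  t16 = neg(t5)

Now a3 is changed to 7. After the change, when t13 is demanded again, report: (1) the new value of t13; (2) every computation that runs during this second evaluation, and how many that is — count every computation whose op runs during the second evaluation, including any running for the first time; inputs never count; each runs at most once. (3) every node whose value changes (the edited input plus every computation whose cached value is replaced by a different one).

First evaluation (everything demanded from the output):
  t1 = min2(0, -9) = -9
  t2 = max2(-5, -9) = -5
  t3 = add(-9, 0) = -9
  t5 = sub(-5, -9) = 4
  t7 = sub(4, -5) = 9
  t8 = min2(9, -9) = -9
  t10 = absv(-9) = 9
  t11 = add(-9, 9) = 0
  t12 = min2(9, 0) = 0
  t13 = min2(0, 0) = 0

Propagation after the edit:
  t1: runs — a3 0->7; result -9 (same value as before).
  t2: checked — values it read are unchanged (a5 unchanged, t1 unchanged); reused cached -5 without running.
  t3: runs — a3 0->7; result -2.
  t5: runs — t3 -9->-2; result -3.
  t7: runs — t5 4->-3; result 2.
  t8: runs — t7 9->2; t3 -9->-2; result -2.
  t10: runs — t8 -9->-2; result 2.
  t11: runs — t8 -9->-2; t10 9->2; result 0 (same value as before).
  t12: runs — t10 9->2; result 0 (same value as before).
  t13: checked — values it read are unchanged (t11 unchanged, t12 unchanged); reused cached 0 without running.

Key observation: the cutoff stops propagation at t2 — its inputs' values are unchanged, so it reuses its cache.

New value of t13: 0.
Computations that run: t1, t3, t5, t7, t8, t10, t11, t12 — 8 in total.
Values that change: a3, t3, t5, t7, t8, t10.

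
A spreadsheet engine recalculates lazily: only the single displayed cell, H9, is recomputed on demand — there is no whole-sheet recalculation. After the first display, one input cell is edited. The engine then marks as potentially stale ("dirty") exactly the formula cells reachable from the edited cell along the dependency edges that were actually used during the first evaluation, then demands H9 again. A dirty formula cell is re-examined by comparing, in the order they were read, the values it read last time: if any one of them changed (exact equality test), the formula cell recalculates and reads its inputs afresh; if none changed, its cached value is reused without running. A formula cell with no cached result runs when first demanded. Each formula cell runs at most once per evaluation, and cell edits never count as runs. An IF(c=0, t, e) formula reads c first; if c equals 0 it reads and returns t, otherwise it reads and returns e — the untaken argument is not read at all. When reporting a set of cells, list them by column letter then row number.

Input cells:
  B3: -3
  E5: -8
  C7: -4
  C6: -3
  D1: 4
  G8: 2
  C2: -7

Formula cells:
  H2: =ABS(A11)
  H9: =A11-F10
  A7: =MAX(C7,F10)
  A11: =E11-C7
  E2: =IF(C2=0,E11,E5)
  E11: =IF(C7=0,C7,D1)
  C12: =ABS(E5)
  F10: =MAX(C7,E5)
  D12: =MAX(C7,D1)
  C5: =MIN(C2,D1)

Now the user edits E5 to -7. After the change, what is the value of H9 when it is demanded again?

New value of H9: 12.
Key observation: the change is absorbed at F10 — it re-runs but produces the same value, and the output's value is unchanged.

First evaluation (everything demanded from the output):
  E11 = IF(C7=0: C7=-4 -> else branch D1) = 4
  A11 = 4 - -4 = 8
  F10 = MAX(-4, -8) = -4
  H9 = 8 - -4 = 12

Propagation after the edit:
  F10: runs — E5 -8->-7; result -4 (same value as before).
  H9: checked — values it read are unchanged (A11 unchanged, F10 unchanged); reused cached 12 without running.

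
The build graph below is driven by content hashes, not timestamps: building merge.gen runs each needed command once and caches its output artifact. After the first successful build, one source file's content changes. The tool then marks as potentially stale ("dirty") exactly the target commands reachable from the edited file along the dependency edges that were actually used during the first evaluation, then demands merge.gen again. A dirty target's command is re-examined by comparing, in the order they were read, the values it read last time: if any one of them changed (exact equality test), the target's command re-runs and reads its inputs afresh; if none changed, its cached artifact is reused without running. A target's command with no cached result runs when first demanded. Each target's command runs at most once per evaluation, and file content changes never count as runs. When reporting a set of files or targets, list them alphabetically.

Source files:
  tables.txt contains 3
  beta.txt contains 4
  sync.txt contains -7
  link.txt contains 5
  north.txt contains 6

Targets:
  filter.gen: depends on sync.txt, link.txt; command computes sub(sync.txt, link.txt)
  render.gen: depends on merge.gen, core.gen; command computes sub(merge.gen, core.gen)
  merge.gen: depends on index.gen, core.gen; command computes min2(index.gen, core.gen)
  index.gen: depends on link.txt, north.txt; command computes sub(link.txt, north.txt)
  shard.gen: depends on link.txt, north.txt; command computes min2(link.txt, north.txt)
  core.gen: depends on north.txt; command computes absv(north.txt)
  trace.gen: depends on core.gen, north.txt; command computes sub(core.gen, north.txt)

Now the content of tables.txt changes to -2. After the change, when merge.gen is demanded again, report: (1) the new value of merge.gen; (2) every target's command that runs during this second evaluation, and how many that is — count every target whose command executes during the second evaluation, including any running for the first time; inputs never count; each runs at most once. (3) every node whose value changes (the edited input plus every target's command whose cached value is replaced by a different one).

merge.gen now evaluates to -1.
Run set: none (0 run).
Changed values: tables.txt.
The important point: nothing the output needs ever reads tables.txt, so the edit is invisible to it.

Initial pass — values computed on the first demand:
  core.gen = absv(6) = 6
  index.gen = sub(5, 6) = -1
  merge.gen = min2(-1, 6) = -1

Second demand — change propagation:
  no demanded computation ever read tables.txt, so the edit dirties nothing and nothing runs.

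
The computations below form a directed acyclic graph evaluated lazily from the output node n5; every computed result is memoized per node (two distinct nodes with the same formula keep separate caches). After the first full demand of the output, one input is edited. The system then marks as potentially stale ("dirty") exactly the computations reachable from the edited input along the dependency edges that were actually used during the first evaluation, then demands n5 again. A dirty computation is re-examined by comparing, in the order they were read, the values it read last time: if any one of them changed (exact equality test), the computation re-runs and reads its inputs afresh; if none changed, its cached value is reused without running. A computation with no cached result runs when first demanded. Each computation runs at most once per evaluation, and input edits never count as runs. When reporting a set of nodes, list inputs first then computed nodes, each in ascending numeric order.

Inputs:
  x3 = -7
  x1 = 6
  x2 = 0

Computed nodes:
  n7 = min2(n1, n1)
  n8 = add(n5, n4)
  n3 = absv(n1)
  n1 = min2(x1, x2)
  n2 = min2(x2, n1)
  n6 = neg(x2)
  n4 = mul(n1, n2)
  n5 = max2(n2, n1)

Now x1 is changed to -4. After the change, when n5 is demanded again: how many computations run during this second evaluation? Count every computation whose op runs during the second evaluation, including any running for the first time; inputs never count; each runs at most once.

First demand of the output computes:
  n1 = min2(6, 0) = 0
  n2 = min2(0, 0) = 0
  n5 = max2(0, 0) = 0

After the edit, cleaning proceeds:
  n1: a read changed (x1 6->-4) — executes, giving -4.
  n2: a read changed (n1 0->-4) — executes, giving -4.
  n5: a read changed (n2 0->-4; n1 0->-4) — executes, giving -4.

3 computations run: n1, n2, n5.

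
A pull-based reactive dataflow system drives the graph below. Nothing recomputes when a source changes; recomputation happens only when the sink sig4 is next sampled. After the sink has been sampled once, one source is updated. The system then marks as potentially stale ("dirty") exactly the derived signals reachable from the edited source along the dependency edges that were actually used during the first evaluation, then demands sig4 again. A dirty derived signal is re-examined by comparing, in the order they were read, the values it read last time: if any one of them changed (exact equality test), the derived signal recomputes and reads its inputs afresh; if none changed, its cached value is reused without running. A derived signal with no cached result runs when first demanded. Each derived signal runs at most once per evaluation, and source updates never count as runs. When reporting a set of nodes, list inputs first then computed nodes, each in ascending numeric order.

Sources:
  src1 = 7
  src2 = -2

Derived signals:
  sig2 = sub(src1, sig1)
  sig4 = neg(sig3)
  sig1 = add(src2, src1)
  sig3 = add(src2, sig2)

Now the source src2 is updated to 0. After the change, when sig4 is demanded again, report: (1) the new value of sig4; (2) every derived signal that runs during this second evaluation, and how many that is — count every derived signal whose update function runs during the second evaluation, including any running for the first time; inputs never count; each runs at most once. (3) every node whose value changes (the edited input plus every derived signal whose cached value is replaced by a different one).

New value of sig4: 0.
Derived signals that run: sig1, sig2, sig3 — 3 in total.
Values that change: src2, sig1, sig2.
Key observation: the change is absorbed at sig3 — it re-runs but produces the same value, and the output's value is unchanged.

First evaluation (everything demanded from the output):
  sig1 = add(-2, 7) = 5
  sig2 = sub(7, 5) = 2
  sig3 = add(-2, 2) = 0
  sig4 = neg(0) = 0

Propagation after the edit:
  sig1: runs — src2 -2->0; result 7.
  sig2: runs — sig1 5->7; result 0.
  sig3: runs — src2 -2->0; sig2 2->0; result 0 (same value as before).
  sig4: checked — values it read are unchanged (sig3 unchanged); reused cached 0 without running.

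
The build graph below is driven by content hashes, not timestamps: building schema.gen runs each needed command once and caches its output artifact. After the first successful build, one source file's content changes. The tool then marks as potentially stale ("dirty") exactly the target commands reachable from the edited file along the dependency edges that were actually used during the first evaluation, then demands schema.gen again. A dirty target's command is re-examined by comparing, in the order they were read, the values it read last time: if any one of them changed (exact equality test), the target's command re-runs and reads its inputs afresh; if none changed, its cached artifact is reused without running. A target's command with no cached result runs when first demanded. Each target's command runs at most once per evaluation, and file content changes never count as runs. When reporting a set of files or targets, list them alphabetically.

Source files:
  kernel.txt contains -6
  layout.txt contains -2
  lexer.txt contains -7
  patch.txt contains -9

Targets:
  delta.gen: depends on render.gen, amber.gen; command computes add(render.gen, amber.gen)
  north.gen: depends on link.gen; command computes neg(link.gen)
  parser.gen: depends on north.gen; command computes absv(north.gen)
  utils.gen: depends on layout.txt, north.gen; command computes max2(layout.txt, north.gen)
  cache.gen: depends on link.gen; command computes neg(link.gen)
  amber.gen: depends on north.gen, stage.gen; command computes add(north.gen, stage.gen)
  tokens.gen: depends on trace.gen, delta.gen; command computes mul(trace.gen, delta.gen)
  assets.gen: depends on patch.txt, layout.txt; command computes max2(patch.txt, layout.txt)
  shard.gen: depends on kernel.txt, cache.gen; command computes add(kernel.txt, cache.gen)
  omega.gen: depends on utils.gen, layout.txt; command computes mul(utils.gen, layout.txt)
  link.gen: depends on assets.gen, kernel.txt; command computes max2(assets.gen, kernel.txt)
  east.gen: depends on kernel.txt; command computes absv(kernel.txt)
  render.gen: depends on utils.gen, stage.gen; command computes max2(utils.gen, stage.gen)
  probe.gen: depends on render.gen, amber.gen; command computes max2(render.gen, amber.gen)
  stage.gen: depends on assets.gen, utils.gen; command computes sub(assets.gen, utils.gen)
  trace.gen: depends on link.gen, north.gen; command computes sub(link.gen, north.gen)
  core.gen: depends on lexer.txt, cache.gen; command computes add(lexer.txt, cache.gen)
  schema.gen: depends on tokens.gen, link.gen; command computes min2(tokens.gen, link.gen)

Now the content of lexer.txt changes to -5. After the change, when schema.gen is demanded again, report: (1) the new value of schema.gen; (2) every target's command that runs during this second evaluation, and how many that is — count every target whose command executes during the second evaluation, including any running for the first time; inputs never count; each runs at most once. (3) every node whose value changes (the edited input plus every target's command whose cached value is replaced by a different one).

schema.gen now evaluates to -2.
Run set: none (0 run).
Changed values: lexer.txt.
The important point: nothing the output needs ever reads lexer.txt, so the edit is invisible to it.

Initial pass — values computed on the first demand:
  assets.gen = max2(-9, -2) = -2
  link.gen = max2(-2, -6) = -2
  north.gen = neg(-2) = 2
  trace.gen = sub(-2, 2) = -4
  utils.gen = max2(-2, 2) = 2
  stage.gen = sub(-2, 2) = -4
  amber.gen = add(2, -4) = -2
  render.gen = max2(2, -4) = 2
  delta.gen = add(2, -2) = 0
  tokens.gen = mul(-4, 0) = 0
  schema.gen = min2(0, -2) = -2

Second demand — change propagation:
  no demanded computation ever read lexer.txt, so the edit dirties nothing and nothing runs.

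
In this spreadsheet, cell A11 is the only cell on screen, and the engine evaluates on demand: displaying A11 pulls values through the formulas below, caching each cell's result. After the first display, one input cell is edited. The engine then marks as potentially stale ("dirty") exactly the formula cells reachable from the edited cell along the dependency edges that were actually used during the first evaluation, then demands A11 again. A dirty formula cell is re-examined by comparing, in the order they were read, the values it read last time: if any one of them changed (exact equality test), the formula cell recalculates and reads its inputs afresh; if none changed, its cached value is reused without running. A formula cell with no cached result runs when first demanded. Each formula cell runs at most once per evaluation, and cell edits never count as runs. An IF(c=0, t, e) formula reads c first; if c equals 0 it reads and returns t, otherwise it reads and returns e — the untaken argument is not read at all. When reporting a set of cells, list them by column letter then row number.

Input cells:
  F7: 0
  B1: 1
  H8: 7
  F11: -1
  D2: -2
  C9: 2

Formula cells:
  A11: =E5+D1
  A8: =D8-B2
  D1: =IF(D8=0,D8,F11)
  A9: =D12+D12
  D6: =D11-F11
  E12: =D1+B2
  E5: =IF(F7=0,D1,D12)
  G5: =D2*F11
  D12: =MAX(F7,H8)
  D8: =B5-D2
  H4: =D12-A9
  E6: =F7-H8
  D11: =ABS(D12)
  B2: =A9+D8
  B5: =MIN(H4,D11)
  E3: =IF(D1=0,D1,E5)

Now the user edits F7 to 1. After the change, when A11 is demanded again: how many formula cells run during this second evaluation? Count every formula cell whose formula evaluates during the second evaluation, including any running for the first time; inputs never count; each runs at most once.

Run set: A11, D12, E5 (3 run).
The important point: at A9 every value read last time is unchanged, so the dirty flag clears without a run.

Initial pass — values computed on the first demand:
  D12 = MAX(0, 7) = 7
  A9 = 7 + 7 = 14
  D11 = ABS(7) = 7
  H4 = 7 - 14 = -7
  B5 = MIN(-7, 7) = -7
  D8 = -7 - -2 = -5
  D1 = IF(D8=0: D8=-5 -> else branch F11) = -1
  E5 = IF(F7=0: F7=0 -> then branch D1) = -1
  A11 = -1 + -1 = -2

Second demand — change propagation:
  D12: re-runs because F7 0->1; new result 7 (unchanged).
  A9: re-examined; everything it read last time is the same (D12 unchanged, D12 unchanged) — cache 14 kept, no run.
  D11: re-examined; everything it read last time is the same (D12 unchanged) — cache 7 kept, no run.
  H4: re-examined; everything it read last time is the same (D12 unchanged, A9 unchanged) — cache -7 kept, no run.
  B5: re-examined; everything it read last time is the same (H4 unchanged, D11 unchanged) — cache -7 kept, no run.
  D8: re-examined; everything it read last time is the same (B5 unchanged, D2 unchanged) — cache -5 kept, no run.
  D1: re-examined; everything it read last time is the same (D8 unchanged, F11 unchanged) — cache -1 kept, no run.
  E5: re-runs because F7 0->1; new result 7.
  A11: re-runs because E5 -1->7; new result 6.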